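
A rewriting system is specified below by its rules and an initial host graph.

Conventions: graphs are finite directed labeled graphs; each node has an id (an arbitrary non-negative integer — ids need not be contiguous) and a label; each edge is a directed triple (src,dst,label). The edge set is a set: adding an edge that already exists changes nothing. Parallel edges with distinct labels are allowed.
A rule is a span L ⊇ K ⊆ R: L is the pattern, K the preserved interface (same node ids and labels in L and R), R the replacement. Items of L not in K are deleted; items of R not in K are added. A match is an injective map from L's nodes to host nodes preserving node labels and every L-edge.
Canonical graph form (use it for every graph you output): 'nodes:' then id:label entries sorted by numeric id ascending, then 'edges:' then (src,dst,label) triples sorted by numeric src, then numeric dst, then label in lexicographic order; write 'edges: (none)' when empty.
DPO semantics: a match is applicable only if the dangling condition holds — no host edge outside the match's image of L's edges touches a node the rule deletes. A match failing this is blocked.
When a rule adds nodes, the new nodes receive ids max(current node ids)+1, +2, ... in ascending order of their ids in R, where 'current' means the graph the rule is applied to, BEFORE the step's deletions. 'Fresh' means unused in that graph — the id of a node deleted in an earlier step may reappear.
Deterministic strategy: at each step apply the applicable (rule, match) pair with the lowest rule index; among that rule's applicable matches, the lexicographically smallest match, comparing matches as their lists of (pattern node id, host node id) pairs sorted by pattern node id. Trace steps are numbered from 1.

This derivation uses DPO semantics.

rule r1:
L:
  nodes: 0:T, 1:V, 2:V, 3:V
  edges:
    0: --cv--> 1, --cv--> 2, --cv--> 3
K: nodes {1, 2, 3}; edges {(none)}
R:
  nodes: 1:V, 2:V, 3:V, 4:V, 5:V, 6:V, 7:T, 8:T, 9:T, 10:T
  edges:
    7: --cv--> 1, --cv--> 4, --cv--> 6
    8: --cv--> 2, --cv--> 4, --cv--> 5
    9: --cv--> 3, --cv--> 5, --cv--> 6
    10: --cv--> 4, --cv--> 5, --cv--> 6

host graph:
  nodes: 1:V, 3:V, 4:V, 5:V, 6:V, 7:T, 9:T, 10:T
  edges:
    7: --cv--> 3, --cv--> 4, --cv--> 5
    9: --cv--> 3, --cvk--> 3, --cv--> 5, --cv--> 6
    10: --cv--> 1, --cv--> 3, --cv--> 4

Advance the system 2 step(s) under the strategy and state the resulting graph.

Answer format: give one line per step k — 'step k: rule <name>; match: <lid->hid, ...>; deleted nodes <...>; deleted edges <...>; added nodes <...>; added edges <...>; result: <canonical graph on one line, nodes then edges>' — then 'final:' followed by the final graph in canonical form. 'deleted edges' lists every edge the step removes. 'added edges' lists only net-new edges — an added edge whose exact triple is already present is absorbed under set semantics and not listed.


step 1: rule r1; match: 0->7, 1->3, 2->4, 3->5; deleted nodes 7; deleted edges (7,3,cv); (7,4,cv); (7,5,cv); added nodes 11, 12, 13, 14, 15, 16, 17; added edges (14,3,cv); (14,11,cv); (14,13,cv); (15,4,cv); (15,11,cv); (15,12,cv); (16,5,cv); (16,12,cv); (16,13,cv); (17,11,cv); (17,12,cv); (17,13,cv); result: nodes: 1:V, 3:V, 4:V, 5:V, 6:V, 9:T, 10:T, 11:V, 12:V, 13:V, 14:T, 15:T, 16:T, 17:T edges: (9,3,cv); (9,3,cvk); (9,5,cv); (9,6,cv); (10,1,cv); (10,3,cv); (10,4,cv); (14,3,cv); (14,11,cv); (14,13,cv); (15,4,cv); (15,11,cv); (15,12,cv); (16,5,cv); (16,12,cv); (16,13,cv); (17,11,cv); (17,12,cv); (17,13,cv)
step 2: rule r1; match: 0->10, 1->1, 2->3, 3->4; deleted nodes 10; deleted edges (10,1,cv); (10,3,cv); (10,4,cv); added nodes 18, 19, 20, 21, 22, 23, 24; added edges (21,1,cv); (21,18,cv); (21,20,cv); (22,3,cv); (22,18,cv); (22,19,cv); (23,4,cv); (23,19,cv); (23,20,cv); (24,18,cv); (24,19,cv); (24,20,cv); result: nodes: 1:V, 3:V, 4:V, 5:V, 6:V, 9:T, 11:V, 12:V, 13:V, 14:T, 15:T, 16:T, 17:T, 18:V, 19:V, 20:V, 21:T, 22:T, 23:T, 24:T edges: (9,3,cv); (9,3,cvk); (9,5,cv); (9,6,cv); (14,3,cv); (14,11,cv); (14,13,cv); (15,4,cv); (15,11,cv); (15,12,cv); (16,5,cv); (16,12,cv); (16,13,cv); (17,11,cv); (17,12,cv); (17,13,cv); (21,1,cv); (21,18,cv); (21,20,cv); (22,3,cv); (22,18,cv); (22,19,cv); (23,4,cv); (23,19,cv); (23,20,cv); (24,18,cv); (24,19,cv); (24,20,cv)
final:
nodes: 1:V, 3:V, 4:V, 5:V, 6:V, 9:T, 11:V, 12:V, 13:V, 14:T, 15:T, 16:T, 17:T, 18:V, 19:V, 20:V, 21:T, 22:T, 23:T, 24:T
edges: (9,3,cv); (9,3,cvk); (9,5,cv); (9,6,cv); (14,3,cv); (14,11,cv); (14,13,cv); (15,4,cv); (15,11,cv); (15,12,cv); (16,5,cv); (16,12,cv); (16,13,cv); (17,11,cv); (17,12,cv); (17,13,cv); (21,1,cv); (21,18,cv); (21,20,cv); (22,3,cv); (22,18,cv); (22,19,cv); (23,4,cv); (23,19,cv); (23,20,cv); (24,18,cv); (24,19,cv); (24,20,cv)


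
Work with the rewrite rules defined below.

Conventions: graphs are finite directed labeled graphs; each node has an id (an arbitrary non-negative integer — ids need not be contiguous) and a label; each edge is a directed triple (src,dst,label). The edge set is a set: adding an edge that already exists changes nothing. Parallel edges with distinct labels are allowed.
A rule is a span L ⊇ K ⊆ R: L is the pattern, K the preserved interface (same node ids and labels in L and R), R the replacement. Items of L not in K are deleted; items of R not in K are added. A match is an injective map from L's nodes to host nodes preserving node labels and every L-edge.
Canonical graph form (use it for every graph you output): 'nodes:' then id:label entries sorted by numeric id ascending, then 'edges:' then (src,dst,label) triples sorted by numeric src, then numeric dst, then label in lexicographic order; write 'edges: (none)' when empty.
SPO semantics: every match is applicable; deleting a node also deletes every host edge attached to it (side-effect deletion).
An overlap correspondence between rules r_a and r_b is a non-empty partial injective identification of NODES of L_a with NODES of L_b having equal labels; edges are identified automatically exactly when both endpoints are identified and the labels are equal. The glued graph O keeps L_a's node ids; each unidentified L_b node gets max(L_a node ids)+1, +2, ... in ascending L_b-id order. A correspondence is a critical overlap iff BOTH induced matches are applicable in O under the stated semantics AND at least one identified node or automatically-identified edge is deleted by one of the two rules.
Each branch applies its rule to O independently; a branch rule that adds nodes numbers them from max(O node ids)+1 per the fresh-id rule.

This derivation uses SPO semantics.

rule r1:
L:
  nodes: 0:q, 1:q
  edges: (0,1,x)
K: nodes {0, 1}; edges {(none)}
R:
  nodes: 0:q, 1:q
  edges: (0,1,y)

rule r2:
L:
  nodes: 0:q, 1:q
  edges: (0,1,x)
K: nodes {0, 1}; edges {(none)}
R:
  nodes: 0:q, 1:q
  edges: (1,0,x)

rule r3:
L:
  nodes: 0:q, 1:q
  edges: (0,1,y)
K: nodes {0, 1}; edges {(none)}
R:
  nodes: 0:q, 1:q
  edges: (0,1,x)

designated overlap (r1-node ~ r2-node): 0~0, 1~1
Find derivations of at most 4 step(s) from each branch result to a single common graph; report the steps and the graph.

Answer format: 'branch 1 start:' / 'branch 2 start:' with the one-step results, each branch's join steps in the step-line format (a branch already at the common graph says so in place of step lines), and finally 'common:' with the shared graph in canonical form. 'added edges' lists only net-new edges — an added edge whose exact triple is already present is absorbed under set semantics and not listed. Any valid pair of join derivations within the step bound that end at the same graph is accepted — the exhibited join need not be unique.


branch 1 start:
nodes: 0:q, 1:q
edges: (0,1,y)
branch 2 start:
nodes: 0:q, 1:q
edges: (1,0,x)
branch 1 step 1: rule r3; match: 0->0, 1->1; deleted nodes (none); deleted edges (0,1,y); added nodes (none); added edges (0,1,x); result: nodes: 0:q, 1:q edges: (0,1,x)
branch 2 step 1: rule r2; match: 0->1, 1->0; deleted nodes (none); deleted edges (1,0,x); added nodes (none); added edges (0,1,x); result: nodes: 0:q, 1:q edges: (0,1,x)
common:
nodes: 0:q, 1:q
edges: (0,1,x)


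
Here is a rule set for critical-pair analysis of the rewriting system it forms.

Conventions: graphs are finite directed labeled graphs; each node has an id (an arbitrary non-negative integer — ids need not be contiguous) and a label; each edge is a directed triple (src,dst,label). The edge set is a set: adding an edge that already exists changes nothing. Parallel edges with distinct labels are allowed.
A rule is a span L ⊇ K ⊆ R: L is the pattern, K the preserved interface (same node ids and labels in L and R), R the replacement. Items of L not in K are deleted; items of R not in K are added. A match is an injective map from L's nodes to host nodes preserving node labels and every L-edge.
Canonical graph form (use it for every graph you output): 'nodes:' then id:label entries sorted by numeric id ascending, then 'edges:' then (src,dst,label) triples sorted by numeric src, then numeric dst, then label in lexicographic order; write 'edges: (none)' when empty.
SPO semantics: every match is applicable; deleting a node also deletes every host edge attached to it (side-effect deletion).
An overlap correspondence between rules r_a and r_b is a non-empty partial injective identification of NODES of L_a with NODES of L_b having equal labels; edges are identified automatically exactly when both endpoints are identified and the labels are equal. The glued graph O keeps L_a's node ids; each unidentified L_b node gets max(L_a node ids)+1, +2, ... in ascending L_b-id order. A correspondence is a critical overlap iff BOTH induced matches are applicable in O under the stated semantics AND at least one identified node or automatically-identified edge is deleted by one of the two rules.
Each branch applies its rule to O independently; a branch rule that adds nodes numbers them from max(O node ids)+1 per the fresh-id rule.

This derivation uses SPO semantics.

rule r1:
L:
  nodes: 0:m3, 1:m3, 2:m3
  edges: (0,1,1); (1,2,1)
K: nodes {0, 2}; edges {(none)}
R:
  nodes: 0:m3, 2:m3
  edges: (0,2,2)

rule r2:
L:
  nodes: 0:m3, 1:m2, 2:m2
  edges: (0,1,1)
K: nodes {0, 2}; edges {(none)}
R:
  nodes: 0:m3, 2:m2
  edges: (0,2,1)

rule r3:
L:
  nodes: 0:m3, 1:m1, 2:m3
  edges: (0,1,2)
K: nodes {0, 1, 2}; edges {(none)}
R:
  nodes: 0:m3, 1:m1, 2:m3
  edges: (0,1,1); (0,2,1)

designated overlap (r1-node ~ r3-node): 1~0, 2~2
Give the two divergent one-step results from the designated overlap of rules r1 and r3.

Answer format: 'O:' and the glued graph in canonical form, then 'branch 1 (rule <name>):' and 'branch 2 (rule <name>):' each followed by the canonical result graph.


O:
nodes: 0:m3, 1:m3, 2:m3, 3:m1
edges: (0,1,1); (1,2,1); (1,3,2)
branch 1 (rule r1):
nodes: 0:m3, 2:m3, 3:m1
edges: (0,2,2)
branch 2 (rule r3):
nodes: 0:m3, 1:m3, 2:m3, 3:m1
edges: (0,1,1); (1,2,1); (1,3,1)


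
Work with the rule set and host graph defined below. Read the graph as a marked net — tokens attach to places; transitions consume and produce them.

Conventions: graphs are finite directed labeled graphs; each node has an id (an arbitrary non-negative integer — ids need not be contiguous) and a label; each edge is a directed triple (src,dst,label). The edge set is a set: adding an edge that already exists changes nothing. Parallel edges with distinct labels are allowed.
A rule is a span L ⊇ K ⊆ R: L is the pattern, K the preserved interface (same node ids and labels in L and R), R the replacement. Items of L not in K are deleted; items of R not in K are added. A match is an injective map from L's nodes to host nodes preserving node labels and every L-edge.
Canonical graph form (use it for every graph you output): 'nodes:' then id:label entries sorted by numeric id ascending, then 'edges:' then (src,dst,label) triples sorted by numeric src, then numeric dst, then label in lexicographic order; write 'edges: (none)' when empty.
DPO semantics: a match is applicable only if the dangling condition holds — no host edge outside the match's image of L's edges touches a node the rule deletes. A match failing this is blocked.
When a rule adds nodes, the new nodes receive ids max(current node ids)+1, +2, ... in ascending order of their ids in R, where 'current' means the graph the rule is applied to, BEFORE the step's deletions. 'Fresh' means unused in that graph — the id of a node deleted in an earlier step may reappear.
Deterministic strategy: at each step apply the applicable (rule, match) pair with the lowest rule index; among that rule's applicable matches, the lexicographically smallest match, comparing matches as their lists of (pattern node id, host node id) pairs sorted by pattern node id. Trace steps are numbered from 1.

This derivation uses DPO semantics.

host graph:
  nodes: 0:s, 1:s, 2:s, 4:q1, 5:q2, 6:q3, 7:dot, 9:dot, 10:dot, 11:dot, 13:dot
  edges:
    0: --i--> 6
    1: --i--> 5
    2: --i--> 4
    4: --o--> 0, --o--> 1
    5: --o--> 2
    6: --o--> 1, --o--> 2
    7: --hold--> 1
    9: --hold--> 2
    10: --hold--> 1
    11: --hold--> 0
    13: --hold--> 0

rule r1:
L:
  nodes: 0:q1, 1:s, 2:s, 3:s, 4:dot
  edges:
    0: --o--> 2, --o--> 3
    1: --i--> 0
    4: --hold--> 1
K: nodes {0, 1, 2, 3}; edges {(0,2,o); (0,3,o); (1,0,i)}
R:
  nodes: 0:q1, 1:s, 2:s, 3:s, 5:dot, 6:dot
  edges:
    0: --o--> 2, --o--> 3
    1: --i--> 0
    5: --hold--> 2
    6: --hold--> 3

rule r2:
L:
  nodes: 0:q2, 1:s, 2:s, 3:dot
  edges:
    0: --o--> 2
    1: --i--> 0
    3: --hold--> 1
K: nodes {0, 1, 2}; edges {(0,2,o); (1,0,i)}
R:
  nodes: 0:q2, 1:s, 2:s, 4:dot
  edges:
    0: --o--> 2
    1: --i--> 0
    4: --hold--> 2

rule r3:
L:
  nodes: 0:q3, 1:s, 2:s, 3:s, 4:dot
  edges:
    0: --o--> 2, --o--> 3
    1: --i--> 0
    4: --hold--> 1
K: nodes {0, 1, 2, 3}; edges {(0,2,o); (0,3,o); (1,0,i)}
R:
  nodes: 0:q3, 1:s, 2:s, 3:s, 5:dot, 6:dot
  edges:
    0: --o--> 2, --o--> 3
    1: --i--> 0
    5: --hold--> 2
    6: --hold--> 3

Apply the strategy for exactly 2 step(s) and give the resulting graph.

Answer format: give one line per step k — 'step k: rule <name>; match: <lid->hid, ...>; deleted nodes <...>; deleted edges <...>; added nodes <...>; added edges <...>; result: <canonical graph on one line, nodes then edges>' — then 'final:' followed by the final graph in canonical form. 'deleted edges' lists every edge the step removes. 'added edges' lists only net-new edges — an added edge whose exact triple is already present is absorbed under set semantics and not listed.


step 1: rule r1; match: 0->4, 1->2, 2->0, 3->1, 4->9; deleted nodes 9; deleted edges (9,2,hold); added nodes 14, 15; added edges (14,0,hold); (15,1,hold); result: nodes: 0:s, 1:s, 2:s, 4:q1, 5:q2, 6:q3, 7:dot, 10:dot, 11:dot, 13:dot, 14:dot, 15:dot edges: (0,6,i); (1,5,i); (2,4,i); (4,0,o); (4,1,o); (5,2,o); (6,1,o); (6,2,o); (7,1,hold); (10,1,hold); (11,0,hold); (13,0,hold); (14,0,hold); (15,1,hold)
step 2: rule r2; match: 0->5, 1->1, 2->2, 3->7; deleted nodes 7; deleted edges (7,1,hold); added nodes 16; added edges (16,2,hold); result: nodes: 0:s, 1:s, 2:s, 4:q1, 5:q2, 6:q3, 10:dot, 11:dot, 13:dot, 14:dot, 15:dot, 16:dot edges: (0,6,i); (1,5,i); (2,4,i); (4,0,o); (4,1,o); (5,2,o); (6,1,o); (6,2,o); (10,1,hold); (11,0,hold); (13,0,hold); (14,0,hold); (15,1,hold); (16,2,hold)
final:
nodes: 0:s, 1:s, 2:s, 4:q1, 5:q2, 6:q3, 10:dot, 11:dot, 13:dot, 14:dot, 15:dot, 16:dot
edges: (0,6,i); (1,5,i); (2,4,i); (4,0,o); (4,1,o); (5,2,o); (6,1,o); (6,2,o); (10,1,hold); (11,0,hold); (13,0,hold); (14,0,hold); (15,1,hold); (16,2,hold)


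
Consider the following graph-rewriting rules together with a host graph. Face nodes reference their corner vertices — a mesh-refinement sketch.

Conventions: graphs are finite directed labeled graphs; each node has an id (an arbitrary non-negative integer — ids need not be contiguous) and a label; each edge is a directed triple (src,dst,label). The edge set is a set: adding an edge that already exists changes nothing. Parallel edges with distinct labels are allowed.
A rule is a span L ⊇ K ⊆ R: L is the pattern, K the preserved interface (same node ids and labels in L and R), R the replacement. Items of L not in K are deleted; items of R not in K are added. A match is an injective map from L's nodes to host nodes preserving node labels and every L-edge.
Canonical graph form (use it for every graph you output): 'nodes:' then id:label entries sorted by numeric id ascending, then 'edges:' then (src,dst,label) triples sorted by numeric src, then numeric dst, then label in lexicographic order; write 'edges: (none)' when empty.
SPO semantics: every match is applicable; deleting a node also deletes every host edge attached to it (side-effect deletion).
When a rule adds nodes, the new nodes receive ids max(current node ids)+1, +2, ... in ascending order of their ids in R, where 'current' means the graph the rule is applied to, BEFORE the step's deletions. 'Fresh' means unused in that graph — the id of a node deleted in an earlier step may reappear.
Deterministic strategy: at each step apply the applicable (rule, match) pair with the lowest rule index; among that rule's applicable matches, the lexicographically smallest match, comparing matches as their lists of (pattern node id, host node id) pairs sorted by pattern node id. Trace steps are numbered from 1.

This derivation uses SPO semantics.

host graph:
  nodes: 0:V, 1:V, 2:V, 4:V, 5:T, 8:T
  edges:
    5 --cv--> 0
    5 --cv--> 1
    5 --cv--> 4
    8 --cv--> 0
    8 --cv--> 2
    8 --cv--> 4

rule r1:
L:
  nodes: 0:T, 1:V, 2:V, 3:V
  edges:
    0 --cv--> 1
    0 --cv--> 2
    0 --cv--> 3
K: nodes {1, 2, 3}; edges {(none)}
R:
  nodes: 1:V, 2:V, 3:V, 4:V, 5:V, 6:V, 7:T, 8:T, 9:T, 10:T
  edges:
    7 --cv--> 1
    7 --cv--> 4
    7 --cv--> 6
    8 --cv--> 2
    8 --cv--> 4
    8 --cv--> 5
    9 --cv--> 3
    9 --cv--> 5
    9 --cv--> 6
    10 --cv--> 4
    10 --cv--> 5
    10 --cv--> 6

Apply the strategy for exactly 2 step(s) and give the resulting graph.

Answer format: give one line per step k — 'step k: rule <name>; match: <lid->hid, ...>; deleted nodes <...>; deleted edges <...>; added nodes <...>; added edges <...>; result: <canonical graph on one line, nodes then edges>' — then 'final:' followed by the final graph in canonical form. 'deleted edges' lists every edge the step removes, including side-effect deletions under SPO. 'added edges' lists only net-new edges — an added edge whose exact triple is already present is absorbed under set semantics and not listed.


step 1: rule r1; match: 0->5, 1->0, 2->1, 3->4; deleted nodes 5; deleted edges (5,0,cv); (5,1,cv); (5,4,cv); added nodes 9, 10, 11, 12, 13, 14, 15; added edges (12,0,cv); (12,9,cv); (12,11,cv); (13,1,cv); (13,9,cv); (13,10,cv); (14,4,cv); (14,10,cv); (14,11,cv); (15,9,cv); (15,10,cv); (15,11,cv); result: nodes: 0:V, 1:V, 2:V, 4:V, 8:T, 9:V, 10:V, 11:V, 12:T, 13:T, 14:T, 15:T edges: (8,0,cv); (8,2,cv); (8,4,cv); (12,0,cv); (12,9,cv); (12,11,cv); (13,1,cv); (13,9,cv); (13,10,cv); (14,4,cv); (14,10,cv); (14,11,cv); (15,9,cv); (15,10,cv); (15,11,cv)
step 2: rule r1; match: 0->8, 1->0, 2->2, 3->4; deleted nodes 8; deleted edges (8,0,cv); (8,2,cv); (8,4,cv); added nodes 16, 17, 18, 19, 20, 21, 22; added edges (19,0,cv); (19,16,cv); (19,18,cv); (20,2,cv); (20,16,cv); (20,17,cv); (21,4,cv); (21,17,cv); (21,18,cv); (22,16,cv); (22,17,cv); (22,18,cv); result: nodes: 0:V, 1:V, 2:V, 4:V, 9:V, 10:V, 11:V, 12:T, 13:T, 14:T, 15:T, 16:V, 17:V, 18:V, 19:T, 20:T, 21:T, 22:T edges: (12,0,cv); (12,9,cv); (12,11,cv); (13,1,cv); (13,9,cv); (13,10,cv); (14,4,cv); (14,10,cv); (14,11,cv); (15,9,cv); (15,10,cv); (15,11,cv); (19,0,cv); (19,16,cv); (19,18,cv); (20,2,cv); (20,16,cv); (20,17,cv); (21,4,cv); (21,17,cv); (21,18,cv); (22,16,cv); (22,17,cv); (22,18,cv)
final:
nodes: 0:V, 1:V, 2:V, 4:V, 9:V, 10:V, 11:V, 12:T, 13:T, 14:T, 15:T, 16:V, 17:V, 18:V, 19:T, 20:T, 21:T, 22:T
edges: (12,0,cv); (12,9,cv); (12,11,cv); (13,1,cv); (13,9,cv); (13,10,cv); (14,4,cv); (14,10,cv); (14,11,cv); (15,9,cv); (15,10,cv); (15,11,cv); (19,0,cv); (19,16,cv); (19,18,cv); (20,2,cv); (20,16,cv); (20,17,cv); (21,4,cv); (21,17,cv); (21,18,cv); (22,16,cv); (22,17,cv); (22,18,cv)


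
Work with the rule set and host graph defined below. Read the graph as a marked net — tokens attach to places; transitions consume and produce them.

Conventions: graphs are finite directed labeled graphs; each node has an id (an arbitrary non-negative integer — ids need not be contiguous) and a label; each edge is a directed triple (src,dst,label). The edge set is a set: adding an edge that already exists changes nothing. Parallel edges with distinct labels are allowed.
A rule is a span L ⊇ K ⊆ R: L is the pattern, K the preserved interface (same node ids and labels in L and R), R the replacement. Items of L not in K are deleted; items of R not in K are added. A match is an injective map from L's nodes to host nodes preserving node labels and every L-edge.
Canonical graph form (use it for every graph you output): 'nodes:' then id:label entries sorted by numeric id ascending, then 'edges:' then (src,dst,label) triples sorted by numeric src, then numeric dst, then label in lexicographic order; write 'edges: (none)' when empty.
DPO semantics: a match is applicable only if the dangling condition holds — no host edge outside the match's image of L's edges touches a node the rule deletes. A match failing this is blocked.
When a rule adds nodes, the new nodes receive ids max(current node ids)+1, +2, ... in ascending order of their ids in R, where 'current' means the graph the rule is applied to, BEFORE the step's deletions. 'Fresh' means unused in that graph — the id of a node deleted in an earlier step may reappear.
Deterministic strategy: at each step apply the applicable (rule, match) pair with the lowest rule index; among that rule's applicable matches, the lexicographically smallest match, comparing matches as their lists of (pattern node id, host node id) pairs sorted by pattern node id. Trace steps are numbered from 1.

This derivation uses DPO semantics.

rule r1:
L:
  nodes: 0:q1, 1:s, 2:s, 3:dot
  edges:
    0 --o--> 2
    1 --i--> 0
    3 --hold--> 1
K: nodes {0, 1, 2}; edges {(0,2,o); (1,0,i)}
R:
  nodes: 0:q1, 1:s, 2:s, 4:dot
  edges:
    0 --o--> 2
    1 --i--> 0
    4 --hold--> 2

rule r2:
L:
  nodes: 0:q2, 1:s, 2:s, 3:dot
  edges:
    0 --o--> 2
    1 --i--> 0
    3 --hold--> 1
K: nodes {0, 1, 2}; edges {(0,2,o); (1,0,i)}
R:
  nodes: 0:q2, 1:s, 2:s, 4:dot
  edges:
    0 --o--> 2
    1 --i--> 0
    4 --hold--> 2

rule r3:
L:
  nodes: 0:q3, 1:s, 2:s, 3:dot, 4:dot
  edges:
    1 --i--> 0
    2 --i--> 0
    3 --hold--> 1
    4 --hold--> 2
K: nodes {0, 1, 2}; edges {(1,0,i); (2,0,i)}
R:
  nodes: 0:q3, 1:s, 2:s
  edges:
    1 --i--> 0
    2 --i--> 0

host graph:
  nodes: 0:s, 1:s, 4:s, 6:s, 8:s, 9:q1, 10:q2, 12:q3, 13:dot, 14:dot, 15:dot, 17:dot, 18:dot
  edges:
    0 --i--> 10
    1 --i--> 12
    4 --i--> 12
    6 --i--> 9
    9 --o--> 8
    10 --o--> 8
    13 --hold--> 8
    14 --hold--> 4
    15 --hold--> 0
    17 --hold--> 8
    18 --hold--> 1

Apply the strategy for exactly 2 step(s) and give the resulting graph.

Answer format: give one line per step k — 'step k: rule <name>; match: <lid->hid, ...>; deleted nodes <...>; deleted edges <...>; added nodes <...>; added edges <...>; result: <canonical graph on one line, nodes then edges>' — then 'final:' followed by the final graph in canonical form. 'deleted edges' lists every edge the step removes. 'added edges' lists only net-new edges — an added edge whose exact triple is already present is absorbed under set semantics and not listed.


step 1: rule r2; match: 0->10, 1->0, 2->8, 3->15; deleted nodes 15; deleted edges (15,0,hold); added nodes 19; added edges (19,8,hold); result: nodes: 0:s, 1:s, 4:s, 6:s, 8:s, 9:q1, 10:q2, 12:q3, 13:dot, 14:dot, 17:dot, 18:dot, 19:dot edges: (0,10,i); (1,12,i); (4,12,i); (6,9,i); (9,8,o); (10,8,o); (13,8,hold); (14,4,hold); (17,8,hold); (18,1,hold); (19,8,hold)
step 2: rule r3; match: 0->12, 1->1, 2->4, 3->18, 4->14; deleted nodes 14, 18; deleted edges (14,4,hold); (18,1,hold); added nodes (none); added edges (none); result: nodes: 0:s, 1:s, 4:s, 6:s, 8:s, 9:q1, 10:q2, 12:q3, 13:dot, 17:dot, 19:dot edges: (0,10,i); (1,12,i); (4,12,i); (6,9,i); (9,8,o); (10,8,o); (13,8,hold); (17,8,hold); (19,8,hold)
final:
nodes: 0:s, 1:s, 4:s, 6:s, 8:s, 9:q1, 10:q2, 12:q3, 13:dot, 17:dot, 19:dot
edges: (0,10,i); (1,12,i); (4,12,i); (6,9,i); (9,8,o); (10,8,o); (13,8,hold); (17,8,hold); (19,8,hold)


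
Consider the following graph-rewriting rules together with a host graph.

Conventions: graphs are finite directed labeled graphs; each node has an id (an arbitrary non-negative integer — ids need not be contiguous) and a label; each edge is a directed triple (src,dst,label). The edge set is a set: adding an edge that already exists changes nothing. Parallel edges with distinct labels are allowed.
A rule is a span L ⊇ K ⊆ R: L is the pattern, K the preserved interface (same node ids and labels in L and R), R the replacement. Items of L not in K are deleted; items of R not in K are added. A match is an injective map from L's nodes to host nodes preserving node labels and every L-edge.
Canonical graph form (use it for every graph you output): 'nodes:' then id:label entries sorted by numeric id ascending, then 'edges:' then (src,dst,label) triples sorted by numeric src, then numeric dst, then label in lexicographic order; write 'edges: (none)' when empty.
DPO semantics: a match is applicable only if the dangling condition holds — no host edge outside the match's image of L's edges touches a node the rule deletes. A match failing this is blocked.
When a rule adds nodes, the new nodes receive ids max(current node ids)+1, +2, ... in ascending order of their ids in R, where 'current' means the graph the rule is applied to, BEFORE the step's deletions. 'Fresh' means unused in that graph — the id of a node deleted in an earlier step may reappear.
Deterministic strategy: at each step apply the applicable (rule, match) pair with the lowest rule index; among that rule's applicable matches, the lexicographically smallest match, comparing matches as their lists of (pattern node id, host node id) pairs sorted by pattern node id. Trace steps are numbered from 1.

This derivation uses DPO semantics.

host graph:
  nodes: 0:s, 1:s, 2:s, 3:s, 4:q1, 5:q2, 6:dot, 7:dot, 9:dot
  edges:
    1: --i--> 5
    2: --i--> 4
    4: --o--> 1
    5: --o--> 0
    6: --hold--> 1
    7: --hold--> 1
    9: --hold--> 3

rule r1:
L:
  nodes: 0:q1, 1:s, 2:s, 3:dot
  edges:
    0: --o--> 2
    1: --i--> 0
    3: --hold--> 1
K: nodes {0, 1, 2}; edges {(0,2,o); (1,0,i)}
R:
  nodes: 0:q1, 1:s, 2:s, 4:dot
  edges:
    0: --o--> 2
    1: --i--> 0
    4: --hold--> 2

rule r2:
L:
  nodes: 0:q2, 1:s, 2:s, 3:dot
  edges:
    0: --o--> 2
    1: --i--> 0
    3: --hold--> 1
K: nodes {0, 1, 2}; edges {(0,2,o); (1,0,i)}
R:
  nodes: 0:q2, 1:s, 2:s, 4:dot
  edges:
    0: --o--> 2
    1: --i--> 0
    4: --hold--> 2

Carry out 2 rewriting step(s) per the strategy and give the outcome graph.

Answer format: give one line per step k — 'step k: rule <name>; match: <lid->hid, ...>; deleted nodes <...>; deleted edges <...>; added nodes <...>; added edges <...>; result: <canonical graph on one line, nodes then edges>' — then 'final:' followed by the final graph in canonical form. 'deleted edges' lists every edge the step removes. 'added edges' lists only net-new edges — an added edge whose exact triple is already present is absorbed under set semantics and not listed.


step 1: rule r2; match: 0->5, 1->1, 2->0, 3->6; deleted nodes 6; deleted edges (6,1,hold); added nodes 10; added edges (10,0,hold); result: nodes: 0:s, 1:s, 2:s, 3:s, 4:q1, 5:q2, 7:dot, 9:dot, 10:dot edges: (1,5,i); (2,4,i); (4,1,o); (5,0,o); (7,1,hold); (9,3,hold); (10,0,hold)
step 2: rule r2; match: 0->5, 1->1, 2->0, 3->7; deleted nodes 7; deleted edges (7,1,hold); added nodes 11; added edges (11,0,hold); result: nodes: 0:s, 1:s, 2:s, 3:s, 4:q1, 5:q2, 9:dot, 10:dot, 11:dot edges: (1,5,i); (2,4,i); (4,1,o); (5,0,o); (9,3,hold); (10,0,hold); (11,0,hold)
final:
nodes: 0:s, 1:s, 2:s, 3:s, 4:q1, 5:q2, 9:dot, 10:dot, 11:dot
edges: (1,5,i); (2,4,i); (4,1,o); (5,0,o); (9,3,hold); (10,0,hold); (11,0,hold)


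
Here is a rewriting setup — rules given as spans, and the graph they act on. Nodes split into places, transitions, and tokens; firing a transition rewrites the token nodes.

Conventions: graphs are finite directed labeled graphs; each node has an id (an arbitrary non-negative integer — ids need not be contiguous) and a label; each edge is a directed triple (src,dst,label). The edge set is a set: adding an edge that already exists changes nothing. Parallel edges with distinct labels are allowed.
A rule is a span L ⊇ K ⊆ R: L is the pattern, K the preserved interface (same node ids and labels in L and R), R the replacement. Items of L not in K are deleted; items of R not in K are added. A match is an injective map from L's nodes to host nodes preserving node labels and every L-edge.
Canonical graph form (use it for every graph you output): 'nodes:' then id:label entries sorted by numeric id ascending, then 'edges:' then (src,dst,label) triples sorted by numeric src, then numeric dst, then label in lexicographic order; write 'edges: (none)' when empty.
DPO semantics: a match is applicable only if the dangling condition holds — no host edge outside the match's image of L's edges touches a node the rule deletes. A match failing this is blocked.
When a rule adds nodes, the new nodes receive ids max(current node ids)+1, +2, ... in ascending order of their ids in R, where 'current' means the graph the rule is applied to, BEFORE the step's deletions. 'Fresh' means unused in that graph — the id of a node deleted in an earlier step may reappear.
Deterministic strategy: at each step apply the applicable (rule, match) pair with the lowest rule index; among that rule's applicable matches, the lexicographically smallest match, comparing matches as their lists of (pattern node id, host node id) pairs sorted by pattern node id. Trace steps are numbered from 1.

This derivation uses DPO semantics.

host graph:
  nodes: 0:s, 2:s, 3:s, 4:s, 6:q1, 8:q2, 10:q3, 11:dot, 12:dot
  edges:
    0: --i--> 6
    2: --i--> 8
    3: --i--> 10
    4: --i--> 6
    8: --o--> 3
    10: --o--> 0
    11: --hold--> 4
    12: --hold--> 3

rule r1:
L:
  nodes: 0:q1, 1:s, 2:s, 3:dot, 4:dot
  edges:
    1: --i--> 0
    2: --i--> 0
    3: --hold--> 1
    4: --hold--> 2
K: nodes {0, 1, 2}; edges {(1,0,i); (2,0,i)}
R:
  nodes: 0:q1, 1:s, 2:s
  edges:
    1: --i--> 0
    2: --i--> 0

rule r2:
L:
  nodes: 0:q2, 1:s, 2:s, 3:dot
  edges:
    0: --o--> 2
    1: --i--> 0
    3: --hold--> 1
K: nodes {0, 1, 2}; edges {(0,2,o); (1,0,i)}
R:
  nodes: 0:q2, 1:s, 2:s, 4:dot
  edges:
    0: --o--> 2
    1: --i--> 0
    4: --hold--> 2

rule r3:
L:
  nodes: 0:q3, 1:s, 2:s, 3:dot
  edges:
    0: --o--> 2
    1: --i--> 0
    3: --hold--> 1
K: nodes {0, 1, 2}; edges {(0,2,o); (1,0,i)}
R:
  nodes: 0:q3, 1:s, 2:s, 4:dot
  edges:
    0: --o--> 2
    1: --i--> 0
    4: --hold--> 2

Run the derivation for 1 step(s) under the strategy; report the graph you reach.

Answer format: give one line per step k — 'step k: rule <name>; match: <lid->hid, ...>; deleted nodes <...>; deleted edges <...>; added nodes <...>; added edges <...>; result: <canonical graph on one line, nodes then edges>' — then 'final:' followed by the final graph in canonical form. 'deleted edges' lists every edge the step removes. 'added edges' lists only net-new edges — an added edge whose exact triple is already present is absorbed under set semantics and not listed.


step 1: rule r3; match: 0->10, 1->3, 2->0, 3->12; deleted nodes 12; deleted edges (12,3,hold); added nodes 13; added edges (13,0,hold); result: nodes: 0:s, 2:s, 3:s, 4:s, 6:q1, 8:q2, 10:q3, 11:dot, 13:dot edges: (0,6,i); (2,8,i); (3,10,i); (4,6,i); (8,3,o); (10,0,o); (11,4,hold); (13,0,hold)
final:
nodes: 0:s, 2:s, 3:s, 4:s, 6:q1, 8:q2, 10:q3, 11:dot, 13:dot
edges: (0,6,i); (2,8,i); (3,10,i); (4,6,i); (8,3,o); (10,0,o); (11,4,hold); (13,0,hold)


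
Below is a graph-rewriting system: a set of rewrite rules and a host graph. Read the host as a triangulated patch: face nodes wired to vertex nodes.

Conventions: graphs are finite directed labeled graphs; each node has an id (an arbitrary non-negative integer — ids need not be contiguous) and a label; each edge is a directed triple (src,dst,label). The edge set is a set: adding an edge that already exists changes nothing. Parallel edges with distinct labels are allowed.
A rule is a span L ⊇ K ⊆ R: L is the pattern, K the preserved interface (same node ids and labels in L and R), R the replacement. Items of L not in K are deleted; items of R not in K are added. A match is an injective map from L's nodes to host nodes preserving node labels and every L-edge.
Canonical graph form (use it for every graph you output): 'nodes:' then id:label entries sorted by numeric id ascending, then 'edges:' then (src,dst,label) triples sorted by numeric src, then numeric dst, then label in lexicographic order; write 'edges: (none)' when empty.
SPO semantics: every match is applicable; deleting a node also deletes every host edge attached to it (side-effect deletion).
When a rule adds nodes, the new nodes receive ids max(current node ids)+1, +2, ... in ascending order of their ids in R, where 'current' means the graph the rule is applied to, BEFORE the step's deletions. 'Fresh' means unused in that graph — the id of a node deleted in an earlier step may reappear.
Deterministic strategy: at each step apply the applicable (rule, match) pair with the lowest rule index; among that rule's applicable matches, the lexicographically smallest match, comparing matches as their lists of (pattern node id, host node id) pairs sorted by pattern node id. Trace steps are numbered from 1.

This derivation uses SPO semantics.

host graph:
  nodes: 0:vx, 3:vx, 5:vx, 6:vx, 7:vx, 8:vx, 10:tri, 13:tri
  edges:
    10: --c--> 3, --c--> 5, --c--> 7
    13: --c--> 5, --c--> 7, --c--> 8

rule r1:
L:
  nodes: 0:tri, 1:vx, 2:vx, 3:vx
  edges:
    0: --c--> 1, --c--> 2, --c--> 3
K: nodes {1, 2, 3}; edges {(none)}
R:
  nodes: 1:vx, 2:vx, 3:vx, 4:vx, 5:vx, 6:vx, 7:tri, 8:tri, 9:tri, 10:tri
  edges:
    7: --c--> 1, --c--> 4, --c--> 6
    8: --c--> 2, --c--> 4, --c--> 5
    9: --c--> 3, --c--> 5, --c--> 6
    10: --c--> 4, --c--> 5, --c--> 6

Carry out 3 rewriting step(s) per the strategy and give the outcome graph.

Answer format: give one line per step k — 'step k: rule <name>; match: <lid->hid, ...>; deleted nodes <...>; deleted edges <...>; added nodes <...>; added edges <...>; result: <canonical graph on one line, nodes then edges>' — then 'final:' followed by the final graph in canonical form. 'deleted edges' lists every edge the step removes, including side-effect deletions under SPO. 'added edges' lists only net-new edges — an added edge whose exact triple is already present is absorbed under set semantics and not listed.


step 1: rule r1; match: 0->10, 1->3, 2->5, 3->7; deleted nodes 10; deleted edges (10,3,c); (10,5,c); (10,7,c); added nodes 14, 15, 16, 17, 18, 19, 20; added edges (17,3,c); (17,14,c); (17,16,c); (18,5,c); (18,14,c); (18,15,c); (19,7,c); (19,15,c); (19,16,c); (20,14,c); (20,15,c); (20,16,c); result: nodes: 0:vx, 3:vx, 5:vx, 6:vx, 7:vx, 8:vx, 13:tri, 14:vx, 15:vx, 16:vx, 17:tri, 18:tri, 19:tri, 20:tri edges: (13,5,c); (13,7,c); (13,8,c); (17,3,c); (17,14,c); (17,16,c); (18,5,c); (18,14,c); (18,15,c); (19,7,c); (19,15,c); (19,16,c); (20,14,c); (20,15,c); (20,16,c)
step 2: rule r1; match: 0->13, 1->5, 2->7, 3->8; deleted nodes 13; deleted edges (13,5,c); (13,7,c); (13,8,c); added nodes 21, 22, 23, 24, 25, 26, 27; added edges (24,5,c); (24,21,c); (24,23,c); (25,7,c); (25,21,c); (25,22,c); (26,8,c); (26,22,c); (26,23,c); (27,21,c); (27,22,c); (27,23,c); result: nodes: 0:vx, 3:vx, 5:vx, 6:vx, 7:vx, 8:vx, 14:vx, 15:vx, 16:vx, 17:tri, 18:tri, 19:tri, 20:tri, 21:vx, 22:vx, 23:vx, 24:tri, 25:tri, 26:tri, 27:tri edges: (17,3,c); (17,14,c); (17,16,c); (18,5,c); (18,14,c); (18,15,c); (19,7,c); (19,15,c); (19,16,c); (20,14,c); (20,15,c); (20,16,c); (24,5,c); (24,21,c); (24,23,c); (25,7,c); (25,21,c); (25,22,c); (26,8,c); (26,22,c); (26,23,c); (27,21,c); (27,22,c); (27,23,c)
step 3: rule r1; match: 0->17, 1->3, 2->14, 3->16; deleted nodes 17; deleted edges (17,3,c); (17,14,c); (17,16,c); added nodes 28, 29, 30, 31, 32, 33, 34; added edges (31,3,c); (31,28,c); (31,30,c); (32,14,c); (32,28,c); (32,29,c); (33,16,c); (33,29,c); (33,30,c); (34,28,c); (34,29,c); (34,30,c); result: nodes: 0:vx, 3:vx, 5:vx, 6:vx, 7:vx, 8:vx, 14:vx, 15:vx, 16:vx, 18:tri, 19:tri, 20:tri, 21:vx, 22:vx, 23:vx, 24:tri, 25:tri, 26:tri, 27:tri, 28:vx, 29:vx, 30:vx, 31:tri, 32:tri, 33:tri, 34:tri edges: (18,5,c); (18,14,c); (18,15,c); (19,7,c); (19,15,c); (19,16,c); (20,14,c); (20,15,c); (20,16,c); (24,5,c); (24,21,c); (24,23,c); (25,7,c); (25,21,c); (25,22,c); (26,8,c); (26,22,c); (26,23,c); (27,21,c); (27,22,c); (27,23,c); (31,3,c); (31,28,c); (31,30,c); (32,14,c); (32,28,c); (32,29,c); (33,16,c); (33,29,c); (33,30,c); (34,28,c); (34,29,c); (34,30,c)
final:
nodes: 0:vx, 3:vx, 5:vx, 6:vx, 7:vx, 8:vx, 14:vx, 15:vx, 16:vx, 18:tri, 19:tri, 20:tri, 21:vx, 22:vx, 23:vx, 24:tri, 25:tri, 26:tri, 27:tri, 28:vx, 29:vx, 30:vx, 31:tri, 32:tri, 33:tri, 34:tri
edges: (18,5,c); (18,14,c); (18,15,c); (19,7,c); (19,15,c); (19,16,c); (20,14,c); (20,15,c); (20,16,c); (24,5,c); (24,21,c); (24,23,c); (25,7,c); (25,21,c); (25,22,c); (26,8,c); (26,22,c); (26,23,c); (27,21,c); (27,22,c); (27,23,c); (31,3,c); (31,28,c); (31,30,c); (32,14,c); (32,28,c); (32,29,c); (33,16,c); (33,29,c); (33,30,c); (34,28,c); (34,29,c); (34,30,c)


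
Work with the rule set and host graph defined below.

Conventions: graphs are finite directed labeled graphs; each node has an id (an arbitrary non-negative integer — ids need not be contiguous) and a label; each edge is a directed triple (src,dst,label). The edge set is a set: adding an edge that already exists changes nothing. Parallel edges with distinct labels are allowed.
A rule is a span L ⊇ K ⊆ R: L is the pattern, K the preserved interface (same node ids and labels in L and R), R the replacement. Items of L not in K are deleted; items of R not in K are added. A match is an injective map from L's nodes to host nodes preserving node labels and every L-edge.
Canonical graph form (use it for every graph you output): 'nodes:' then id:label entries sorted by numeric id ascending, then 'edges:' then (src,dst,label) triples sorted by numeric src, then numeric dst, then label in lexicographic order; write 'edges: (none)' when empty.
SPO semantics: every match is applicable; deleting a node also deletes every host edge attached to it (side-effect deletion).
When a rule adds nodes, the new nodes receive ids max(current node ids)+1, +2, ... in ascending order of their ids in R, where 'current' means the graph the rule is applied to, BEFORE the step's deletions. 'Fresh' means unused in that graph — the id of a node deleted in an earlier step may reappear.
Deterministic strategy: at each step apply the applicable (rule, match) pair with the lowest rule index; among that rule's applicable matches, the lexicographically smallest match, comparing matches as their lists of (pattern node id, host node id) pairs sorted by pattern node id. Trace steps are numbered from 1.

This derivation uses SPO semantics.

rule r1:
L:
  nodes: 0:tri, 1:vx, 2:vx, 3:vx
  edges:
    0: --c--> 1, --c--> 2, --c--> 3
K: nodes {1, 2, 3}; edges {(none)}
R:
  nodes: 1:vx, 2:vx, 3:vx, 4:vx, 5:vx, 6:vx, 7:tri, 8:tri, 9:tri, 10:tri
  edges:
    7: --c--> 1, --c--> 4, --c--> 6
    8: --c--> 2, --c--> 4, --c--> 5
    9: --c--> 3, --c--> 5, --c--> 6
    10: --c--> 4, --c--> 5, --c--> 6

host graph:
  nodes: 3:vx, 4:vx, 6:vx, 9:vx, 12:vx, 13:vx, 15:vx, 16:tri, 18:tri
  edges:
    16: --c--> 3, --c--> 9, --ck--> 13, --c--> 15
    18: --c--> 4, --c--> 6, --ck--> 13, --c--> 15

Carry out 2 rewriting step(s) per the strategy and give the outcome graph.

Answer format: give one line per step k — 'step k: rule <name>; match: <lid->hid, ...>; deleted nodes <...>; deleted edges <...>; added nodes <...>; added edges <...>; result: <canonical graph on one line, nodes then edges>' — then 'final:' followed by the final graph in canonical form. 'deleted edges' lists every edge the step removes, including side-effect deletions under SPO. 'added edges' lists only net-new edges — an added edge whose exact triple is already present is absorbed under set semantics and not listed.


step 1: rule r1; match: 0->16, 1->3, 2->9, 3->15; deleted nodes 16; deleted edges (16,3,c); (16,9,c); (16,13,ck); (16,15,c); added nodes 19, 20, 21, 22, 23, 24, 25; added edges (22,3,c); (22,19,c); (22,21,c); (23,9,c); (23,19,c); (23,20,c); (24,15,c); (24,20,c); (24,21,c); (25,19,c); (25,20,c); (25,21,c); result: nodes: 3:vx, 4:vx, 6:vx, 9:vx, 12:vx, 13:vx, 15:vx, 18:tri, 19:vx, 20:vx, 21:vx, 22:tri, 23:tri, 24:tri, 25:tri edges: (18,4,c); (18,6,c); (18,13,ck); (18,15,c); (22,3,c); (22,19,c); (22,21,c); (23,9,c); (23,19,c); (23,20,c); (24,15,c); (24,20,c); (24,21,c); (25,19,c); (25,20,c); (25,21,c)
step 2: rule r1; match: 0->18, 1->4, 2->6, 3->15; deleted nodes 18; deleted edges (18,4,c); (18,6,c); (18,13,ck); (18,15,c); added nodes 26, 27, 28, 29, 30, 31, 32; added edges (29,4,c); (29,26,c); (29,28,c); (30,6,c); (30,26,c); (30,27,c); (31,15,c); (31,27,c); (31,28,c); (32,26,c); (32,27,c); (32,28,c); result: nodes: 3:vx, 4:vx, 6:vx, 9:vx, 12:vx, 13:vx, 15:vx, 19:vx, 20:vx, 21:vx, 22:tri, 23:tri, 24:tri, 25:tri, 26:vx, 27:vx, 28:vx, 29:tri, 30:tri, 31:tri, 32:tri edges: (22,3,c); (22,19,c); (22,21,c); (23,9,c); (23,19,c); (23,20,c); (24,15,c); (24,20,c); (24,21,c); (25,19,c); (25,20,c); (25,21,c); (29,4,c); (29,26,c); (29,28,c); (30,6,c); (30,26,c); (30,27,c); (31,15,c); (31,27,c); (31,28,c); (32,26,c); (32,27,c); (32,28,c)
final:
nodes: 3:vx, 4:vx, 6:vx, 9:vx, 12:vx, 13:vx, 15:vx, 19:vx, 20:vx, 21:vx, 22:tri, 23:tri, 24:tri, 25:tri, 26:vx, 27:vx, 28:vx, 29:tri, 30:tri, 31:tri, 32:tri
edges: (22,3,c); (22,19,c); (22,21,c); (23,9,c); (23,19,c); (23,20,c); (24,15,c); (24,20,c); (24,21,c); (25,19,c); (25,20,c); (25,21,c); (29,4,c); (29,26,c); (29,28,c); (30,6,c); (30,26,c); (30,27,c); (31,15,c); (31,27,c); (31,28,c); (32,26,c); (32,27,c); (32,28,c)
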